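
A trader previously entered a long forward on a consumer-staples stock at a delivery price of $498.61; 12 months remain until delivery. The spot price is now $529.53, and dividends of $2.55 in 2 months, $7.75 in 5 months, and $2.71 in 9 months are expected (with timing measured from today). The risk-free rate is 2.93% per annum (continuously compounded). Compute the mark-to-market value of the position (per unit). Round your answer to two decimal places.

$32.47

PV(remaining dividends) I = 2.55·e^(−0.0293·2/12) + 7.75·e^(−0.0293·5/12) + 2.71·e^(−0.0293·9/12) = 12.8446
Current forward F = (S − I)·e^(rT) = (529.53 − 12.8446)·e^(0.0293·12/12) = 516.6854 × 1.029733 = 532.0480
Value (long) = (F − K)·e^(−rT) = (532.0480 − 498.61) × 0.971125 = 32.4725
Value = $32.47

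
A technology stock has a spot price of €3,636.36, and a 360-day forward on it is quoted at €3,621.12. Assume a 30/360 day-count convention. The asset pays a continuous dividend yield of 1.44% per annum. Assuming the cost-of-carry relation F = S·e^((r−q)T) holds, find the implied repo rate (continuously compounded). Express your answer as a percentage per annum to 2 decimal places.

From F = S·e^((r−q)T): (r − q) = ln(F/S)/T
ln(3621.12/3636.36) = ln(0.995809) = -0.004200
(r − q) = -0.004200 / (360/360) = -0.004200
r = ln(F/S)/T + q = -0.004200 + 0.0144 = 0.010200
r = 1.02%

1.02%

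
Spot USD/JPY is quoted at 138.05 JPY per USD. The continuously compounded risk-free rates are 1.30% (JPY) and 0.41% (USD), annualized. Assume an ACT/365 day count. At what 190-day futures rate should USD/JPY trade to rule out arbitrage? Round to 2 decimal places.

F = S·e^((r_JPY − r_USD)T) = 138.05 · e^((0.0130 − 0.0041) × 190/365)
= 138.05 · e^0.004633 = 138.05 × 1.004644
F = 138.69 JPY per USD

138.69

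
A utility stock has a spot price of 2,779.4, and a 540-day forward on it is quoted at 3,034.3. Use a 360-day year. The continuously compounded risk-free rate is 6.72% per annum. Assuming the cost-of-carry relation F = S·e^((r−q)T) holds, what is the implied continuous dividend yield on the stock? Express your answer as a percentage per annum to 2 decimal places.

0.87%

From F = S·e^((r−q)T): (r − q) = ln(F/S)/T
ln(3034.3/2779.4) = ln(1.091710) = 0.087745
(r − q) = 0.087745 / (540/360) = 0.058497
q = r − ln(F/S)/T = 0.0672 − 0.058497 = 0.008703
q = 0.87%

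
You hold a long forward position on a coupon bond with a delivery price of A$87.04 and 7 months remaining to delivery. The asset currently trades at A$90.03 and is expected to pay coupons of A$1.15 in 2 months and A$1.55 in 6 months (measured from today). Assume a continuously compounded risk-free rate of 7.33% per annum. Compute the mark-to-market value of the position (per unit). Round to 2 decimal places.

PV(remaining coupons) I = 1.15·e^(−0.0733·2/12) + 1.55·e^(−0.0733·6/12) = 2.6303
Current forward F = (S − I)·e^(rT) = (90.03 − 2.6303)·e^(0.0733·7/12) = 87.3997 × 1.043686 = 91.2178
Value (long) = (F − K)·e^(−rT) = (91.2178 − 87.04) × 0.958143 = 4.0029
Value = A$4.00

A$4.00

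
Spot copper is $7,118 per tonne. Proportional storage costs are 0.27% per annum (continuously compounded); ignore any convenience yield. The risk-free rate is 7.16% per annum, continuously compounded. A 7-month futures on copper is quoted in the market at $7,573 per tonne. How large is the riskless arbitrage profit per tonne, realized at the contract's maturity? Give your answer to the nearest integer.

$140 per tonne

Fair futures: F* = S·e^(carry·T), with carry = (r + u) = 0.0716 + 0.0027 = 0.0743
F* = 7118 · e^(0.0743 × 7/12) = 7118 · e^0.043342 = 7118 × 1.044295 = $7433.2918
Market $7573 > fair $7433.2918: forward overpriced → cash-and-carry (buy spot, short the forward).
At maturity, profit = |F_mkt − F*| = |7573 − 7433.2918| = $140 per tonne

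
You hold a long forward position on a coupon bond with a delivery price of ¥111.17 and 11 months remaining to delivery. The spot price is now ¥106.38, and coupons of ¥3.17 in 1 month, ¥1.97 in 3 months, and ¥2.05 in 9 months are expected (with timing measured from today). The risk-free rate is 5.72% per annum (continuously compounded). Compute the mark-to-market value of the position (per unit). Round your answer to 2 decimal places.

-¥6.17

PV(remaining coupons) I = 3.17·e^(−0.0572·1/12) + 1.97·e^(−0.0572·3/12) + 2.05·e^(−0.0572·9/12) = 7.0609
Current forward F = (S − I)·e^(rT) = (106.38 − 7.0609)·e^(0.0572·11/12) = 99.3191 × 1.053832 = 104.6656
Value (long) = (F − K)·e^(−rT) = (104.6656 − 111.17) × 0.948918 = -6.1721
Value = -¥6.17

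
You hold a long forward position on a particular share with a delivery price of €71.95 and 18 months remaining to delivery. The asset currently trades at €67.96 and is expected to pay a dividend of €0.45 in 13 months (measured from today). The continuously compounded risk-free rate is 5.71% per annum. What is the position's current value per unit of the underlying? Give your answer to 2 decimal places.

€1.49

PV(remaining dividends) I = 0.45·e^(−0.0571·13/12) = 0.4230
Current forward F = (S − I)·e^(rT) = (67.96 − 0.4230)·e^(0.0571·18/12) = 67.5370 × 1.089425 = 73.5765
Value (long) = (F − K)·e^(−rT) = (73.5765 − 71.95) × 0.917915 = 1.4930
Value = €1.49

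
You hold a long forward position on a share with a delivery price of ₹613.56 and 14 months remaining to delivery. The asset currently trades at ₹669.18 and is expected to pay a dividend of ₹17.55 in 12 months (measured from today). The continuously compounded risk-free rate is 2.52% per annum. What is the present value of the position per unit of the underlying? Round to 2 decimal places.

₹56.28

PV(remaining dividends) I = 17.55·e^(−0.0252·12/12) = 17.1133
Current forward F = (S − I)·e^(rT) = (669.18 − 17.1133)·e^(0.0252·14/12) = 652.0667 × 1.029836 = 671.5218
Value (long) = (F − K)·e^(−rT) = (671.5218 − 613.56) × 0.971028 = 56.2825
Value = ₹56.28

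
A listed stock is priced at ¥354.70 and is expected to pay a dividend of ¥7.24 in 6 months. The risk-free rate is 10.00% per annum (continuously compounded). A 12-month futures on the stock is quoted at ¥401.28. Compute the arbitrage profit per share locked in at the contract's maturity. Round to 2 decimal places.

PV(dividends) I = 7.24·e^(−0.1000·6/12) = 6.8869
Fair futures F* = (S − I)·e^(rT) = (354.70 − 6.8869)·e^0.100000 = 347.8131 × 1.105171 = 384.3930
Market ¥401.28 > fair 384.3930: forward overpriced → cash-and-carry (borrow at r, buy the stock and collect the dividends, short the forward).
Profit at T = |F_mkt − F*| = |401.28 − 384.3930| = ¥16.89 per share

¥16.89 per share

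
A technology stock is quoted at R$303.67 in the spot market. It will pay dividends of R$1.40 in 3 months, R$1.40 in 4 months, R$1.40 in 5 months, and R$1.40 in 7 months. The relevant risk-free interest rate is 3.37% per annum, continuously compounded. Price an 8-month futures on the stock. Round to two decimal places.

R$304.92

PV(dividends) I = 1.40·e^(−0.0337·3/12) + 1.40·e^(−0.0337·4/12) + 1.40·e^(−0.0337·5/12) + 1.40·e^(−0.0337·7/12)
I = 1.3883 + 1.3844 + 1.3805 + 1.3727 = 5.5259
F = (S − I)·e^(rT) = (303.67 − 5.5259) · e^(0.0337·8/12)
= 298.1441 · e^0.022467 = 298.1441 × 1.022721 = R$304.92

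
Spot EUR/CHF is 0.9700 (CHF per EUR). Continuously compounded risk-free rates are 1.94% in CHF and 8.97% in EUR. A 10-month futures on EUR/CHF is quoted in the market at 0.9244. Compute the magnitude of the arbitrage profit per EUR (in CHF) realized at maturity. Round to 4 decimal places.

Fair futures: F* = S·e^(carry·T), with carry = (r_CHF − r_EUR) = 0.0194 − 0.0897 = -0.0703
F* = 0.9700 · e^(-0.0703 × 10/12) = 0.9700 · e^-0.058583 = 0.9700 × 0.943100 = 0.9148
Market 0.9244 > fair 0.9148: forward overpriced → cash-and-carry (buy spot, short the forward).
At maturity, profit = |F_mkt − F*| = |0.9244 − 0.9148| = 0.0096 per EUR (in CHF)

0.0096 per EUR (in CHF)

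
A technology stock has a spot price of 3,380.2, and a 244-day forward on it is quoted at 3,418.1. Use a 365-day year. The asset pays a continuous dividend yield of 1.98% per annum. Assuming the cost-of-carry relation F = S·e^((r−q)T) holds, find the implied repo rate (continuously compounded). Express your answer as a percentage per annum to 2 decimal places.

3.65%

From F = S·e^((r−q)T): (r − q) = ln(F/S)/T
ln(3418.1/3380.2) = ln(1.011212) = 0.011150
(r − q) = 0.011150 / (244/365) = 0.016679
r = ln(F/S)/T + q = 0.016679 + 0.0198 = 0.036479
r = 3.65%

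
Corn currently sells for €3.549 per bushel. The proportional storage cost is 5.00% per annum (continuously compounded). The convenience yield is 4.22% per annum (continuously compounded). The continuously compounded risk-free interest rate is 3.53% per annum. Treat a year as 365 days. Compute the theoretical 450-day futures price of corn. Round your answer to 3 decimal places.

€3.743 per bushel

Net carry = r + u − y = 0.0353 + 0.0500 − 0.0422 = 0.0431
F = S·e^((r+u−y)T) = 3.549 · e^(0.0431 × 450/365) = 3.549 · e^0.053137
= 3.549 × 1.054574 = €3.743 per bushel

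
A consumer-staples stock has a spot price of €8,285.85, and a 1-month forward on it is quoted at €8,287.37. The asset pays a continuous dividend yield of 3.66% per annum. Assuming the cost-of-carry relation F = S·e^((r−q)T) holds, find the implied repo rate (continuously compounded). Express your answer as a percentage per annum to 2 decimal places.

From F = S·e^((r−q)T): (r − q) = ln(F/S)/T
ln(8287.37/8285.85) = ln(1.000183) = 0.000183
(r − q) = 0.000183 / (1/12) = 0.002196
r = ln(F/S)/T + q = 0.002196 + 0.0366 = 0.038796
r = 3.88%

3.88%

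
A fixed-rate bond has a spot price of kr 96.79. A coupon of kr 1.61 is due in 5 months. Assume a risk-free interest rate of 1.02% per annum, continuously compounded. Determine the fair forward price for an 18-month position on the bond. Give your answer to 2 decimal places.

kr 96.65

PV(coupons) I = 1.61·e^(−0.0102·5/12)
I = 1.6032
F = (S − I)·e^(rT) = (96.79 − 1.6032) · e^(0.0102·18/12)
= 95.1868 · e^0.015300 = 95.1868 × 1.015418 = kr 96.65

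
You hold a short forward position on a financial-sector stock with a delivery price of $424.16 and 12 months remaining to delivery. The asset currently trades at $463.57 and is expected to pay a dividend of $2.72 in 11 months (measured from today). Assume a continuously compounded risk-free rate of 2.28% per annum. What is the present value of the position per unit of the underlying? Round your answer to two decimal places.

PV(remaining dividends) I = 2.72·e^(−0.0228·11/12) = 2.6637
Current forward F = (S − I)·e^(rT) = (463.57 − 2.6637)·e^(0.0228·12/12) = 460.9063 × 1.023062 = 471.5357
Value (long) = (F − K)·e^(−rT) = (471.5357 − 424.16) × 0.977458 = 46.3078
Short position value = −(long value) = -$46.31

-$46.31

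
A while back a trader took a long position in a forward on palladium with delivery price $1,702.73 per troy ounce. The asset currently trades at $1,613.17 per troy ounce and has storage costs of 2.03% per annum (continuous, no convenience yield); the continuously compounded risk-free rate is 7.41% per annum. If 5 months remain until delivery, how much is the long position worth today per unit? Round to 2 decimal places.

Current fair forward for the remaining 5 months: F = S·e^((r + u)·T), (r + u) = 0.0741 + 0.0203 = 0.0944
F = 1613.17 · e^(0.0944 × 5/12) = 1613.17 × 1.04011713 = 1677.8858
Value of long forward = (F − K)·e^(−rT) = (1677.8858 − 1702.73) · e^(−0.0741·5/12)
= -24.8442 × 0.96959677 = -24.09

-$24.09 per troy ounce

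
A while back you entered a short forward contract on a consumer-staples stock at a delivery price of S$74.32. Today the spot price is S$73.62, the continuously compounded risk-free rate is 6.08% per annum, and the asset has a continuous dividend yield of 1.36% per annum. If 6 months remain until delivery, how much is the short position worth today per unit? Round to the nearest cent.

Current fair forward for the remaining 6 months: F = S·e^((r − q)·T), (r − q) = 0.0608 − 0.0136 = 0.0472
F = 73.62 · e^(0.0472 × 6/12) = 73.62 × 1.023881 = 75.3781
Value of long forward = (F − K)·e^(−rT) = (75.3781 − 74.32) · e^(−0.0608·6/12)
= 1.0581 × 0.970057 = 1.03
Short position value = −(long value) = -S$1.03

-S$1.03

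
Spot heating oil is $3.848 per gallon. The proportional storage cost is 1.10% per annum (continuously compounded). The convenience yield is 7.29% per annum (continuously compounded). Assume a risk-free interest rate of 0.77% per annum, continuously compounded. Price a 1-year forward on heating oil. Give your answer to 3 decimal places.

Net carry = r + u − y = 0.0077 + 0.0110 − 0.0729 = -0.0542
F = S·e^((r+u−y)T) = 3.848 · e^(-0.0542 × 12/12) = 3.848 · e^-0.054200
= 3.848 × 0.947243 = $3.645 per gallon

$3.645 per gallon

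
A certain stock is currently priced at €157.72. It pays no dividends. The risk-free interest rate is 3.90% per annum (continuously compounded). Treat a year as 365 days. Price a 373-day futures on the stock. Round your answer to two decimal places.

F = S·e^(rT) = 157.72 · e^(0.0390 × 373/365)
= 157.72 · e^0.039855 = 157.72 × 1.040660
F = €164.13

€164.13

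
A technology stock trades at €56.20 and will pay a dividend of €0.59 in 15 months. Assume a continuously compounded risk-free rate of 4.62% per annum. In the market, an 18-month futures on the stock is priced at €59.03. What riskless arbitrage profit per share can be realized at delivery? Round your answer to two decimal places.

€0.61 per share

PV(dividends) I = 0.59·e^(−0.0462·15/12) = 0.5569
Fair futures F* = (S − I)·e^(rT) = (56.20 − 0.5569)·e^0.069300 = 55.6431 × 1.071758 = 59.6359
Market €59.03 < fair 59.6359: forward underpriced → reverse cash-and-carry (short the stock, invest proceeds at r, pay the dividends, go long the forward).
Profit at T = |F_mkt − F*| = |59.03 − 59.6359| = €0.61 per share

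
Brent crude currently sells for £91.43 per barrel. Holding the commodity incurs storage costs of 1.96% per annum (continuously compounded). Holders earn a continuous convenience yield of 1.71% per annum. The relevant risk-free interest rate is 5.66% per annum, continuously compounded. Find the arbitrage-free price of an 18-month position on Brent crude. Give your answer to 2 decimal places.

Net carry = r + u − y = 0.0566 + 0.0196 − 0.0171 = 0.0591
F = S·e^((r+u−y)T) = 91.43 · e^(0.0591 × 18/12) = 91.43 · e^0.088650
= 91.43 × 1.092698 = £99.91 per barrel

£99.91 per barrel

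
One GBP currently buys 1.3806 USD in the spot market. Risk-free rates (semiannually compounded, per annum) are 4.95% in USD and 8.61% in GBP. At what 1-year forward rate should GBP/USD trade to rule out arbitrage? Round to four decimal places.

By covered interest parity, F = S · (1+r_USD/2)^(2T) / (1+r_GBP/2)^(2T)
= 1.3806 × 1.050113 / 1.087953 = 1.3806 × 0.965219
F = 1.3326 USD per GBP

1.3326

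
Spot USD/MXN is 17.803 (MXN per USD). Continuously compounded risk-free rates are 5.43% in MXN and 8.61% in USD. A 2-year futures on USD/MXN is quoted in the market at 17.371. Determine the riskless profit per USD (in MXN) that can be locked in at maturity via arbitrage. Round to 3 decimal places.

Fair futures: F* = S·e^(carry·T), with carry = (r_MXN − r_USD) = 0.0543 − 0.0861 = -0.0318
F* = 17.803 · e^(-0.0318 × 2) = 17.803 · e^-0.063600 = 17.803 × 0.938380 = 16.7060
Market 17.371 > fair 16.7060: forward overpriced → cash-and-carry (buy spot, short the forward).
At maturity, profit = |F_mkt − F*| = |17.371 − 16.7060| = 0.665 per USD (in MXN)

0.665 per USD (in MXN)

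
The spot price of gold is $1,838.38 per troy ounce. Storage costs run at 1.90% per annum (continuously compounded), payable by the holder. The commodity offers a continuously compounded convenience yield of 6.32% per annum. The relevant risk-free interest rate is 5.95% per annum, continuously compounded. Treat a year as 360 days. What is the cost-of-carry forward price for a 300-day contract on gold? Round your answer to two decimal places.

$1,861.97 per troy ounce

Net carry = r + u − y = 0.0595 + 0.0190 − 0.0632 = 0.0153
F = S·e^((r+u−y)T) = 1838.38 · e^(0.0153 × 300/360) = 1838.38 · e^0.01275000
= 1838.38 × 1.01283163 = $1,861.97 per troy ounce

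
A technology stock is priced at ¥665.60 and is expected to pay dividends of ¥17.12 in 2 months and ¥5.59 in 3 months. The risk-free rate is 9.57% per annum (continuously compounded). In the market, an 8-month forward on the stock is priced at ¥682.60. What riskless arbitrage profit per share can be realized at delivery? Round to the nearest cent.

PV(dividends) I = 17.12·e^(−0.0957·2/12) + 5.59·e^(−0.0957·3/12) = 22.3069
Fair forward F* = (S − I)·e^(rT) = (665.60 − 22.3069)·e^0.063800 = 643.2931 × 1.065879 = 685.6726
Market ¥682.60 < fair 685.6726: forward underpriced → reverse cash-and-carry (short the stock, invest proceeds at r, pay the dividends, go long the forward).
Profit at T = |F_mkt − F*| = |682.60 − 685.6726| = ¥3.07 per share

¥3.07 per share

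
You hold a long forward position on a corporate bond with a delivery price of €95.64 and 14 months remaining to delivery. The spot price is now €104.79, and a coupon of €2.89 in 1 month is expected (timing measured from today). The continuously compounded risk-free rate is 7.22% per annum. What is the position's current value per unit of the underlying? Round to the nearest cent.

€14.00

PV(remaining coupons) I = 2.89·e^(−0.0722·1/12) = 2.8727
Current forward F = (S − I)·e^(rT) = (104.79 − 2.8727)·e^(0.0722·14/12) = 101.9173 × 1.087883 = 110.8741
Value (long) = (F − K)·e^(−rT) = (110.8741 − 95.64) × 0.919217 = 14.0034
Value = €14.00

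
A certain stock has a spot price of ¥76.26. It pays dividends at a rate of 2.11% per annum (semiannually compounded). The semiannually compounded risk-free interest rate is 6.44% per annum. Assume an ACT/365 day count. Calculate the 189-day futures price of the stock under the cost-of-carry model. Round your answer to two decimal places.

F = S · (1+r/2)^(2T) / (1+q/2)^(2T)
= 76.26 × 1.033366 / 1.010928 = 76.26 × 1.022195
F = ¥77.95

¥77.95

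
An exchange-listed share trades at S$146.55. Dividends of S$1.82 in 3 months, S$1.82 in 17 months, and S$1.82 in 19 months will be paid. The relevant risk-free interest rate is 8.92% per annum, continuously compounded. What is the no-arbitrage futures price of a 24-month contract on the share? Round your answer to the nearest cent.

PV(dividends) I = 1.82·e^(−0.0892·3/12) + 1.82·e^(−0.0892·17/12) + 1.82·e^(−0.0892·19/12)
I = 1.7799 + 1.6040 + 1.5803 = 4.9642
F = (S − I)·e^(rT) = (146.55 − 4.9642) · e^(0.0892·24/12)
= 141.5858 · e^0.178400 = 141.5858 × 1.195303 = S$169.24

S$169.24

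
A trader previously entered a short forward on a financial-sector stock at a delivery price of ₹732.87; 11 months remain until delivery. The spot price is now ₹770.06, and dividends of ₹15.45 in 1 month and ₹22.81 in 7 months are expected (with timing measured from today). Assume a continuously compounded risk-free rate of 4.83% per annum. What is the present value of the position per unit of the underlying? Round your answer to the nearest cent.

-₹31.37

PV(remaining dividends) I = 15.45·e^(−0.0483·1/12) + 22.81·e^(−0.0483·7/12) = 37.5642
Current forward F = (S − I)·e^(rT) = (770.06 − 37.5642)·e^(0.0483·11/12) = 732.4958 × 1.045270 = 765.6559
Value (long) = (F − K)·e^(−rT) = (765.6559 − 732.87) × 0.956691 = 31.3660
Short position value = −(long value) = -₹31.37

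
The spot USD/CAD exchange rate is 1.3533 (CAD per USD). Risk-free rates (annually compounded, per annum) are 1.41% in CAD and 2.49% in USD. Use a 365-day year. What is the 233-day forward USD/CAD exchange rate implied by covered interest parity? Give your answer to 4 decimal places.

By covered interest parity, F = S · (1+r_CAD)^T / (1+r_USD)^T
= 1.3533 × 1.008978 / 1.015824 = 1.3533 × 0.993261
F = 1.3442 CAD per USD

1.3442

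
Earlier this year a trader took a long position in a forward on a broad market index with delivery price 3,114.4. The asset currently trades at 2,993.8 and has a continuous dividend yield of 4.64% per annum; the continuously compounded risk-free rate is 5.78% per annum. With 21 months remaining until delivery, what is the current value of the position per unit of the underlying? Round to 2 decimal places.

-54.48

Current fair forward for the remaining 21 months: F = S·e^((r − q)·T), (r − q) = 0.0578 − 0.0464 = 0.0114
F = 2993.8 · e^(0.0114 × 21/12) = 2993.8 × 1.02015033 = 3054.1261
Value of long forward = (F − K)·e^(−rT) = (3054.1261 − 3114.4) · e^(−0.0578·21/12)
= -60.2739 × 0.90379745 = -54.48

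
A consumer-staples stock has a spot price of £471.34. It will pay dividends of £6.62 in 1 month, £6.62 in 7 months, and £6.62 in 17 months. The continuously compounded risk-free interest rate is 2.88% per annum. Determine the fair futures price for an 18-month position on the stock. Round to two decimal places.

£471.82

PV(dividends) I = 6.62·e^(−0.0288·1/12) + 6.62·e^(−0.0288·7/12) + 6.62·e^(−0.0288·17/12)
I = 6.6041 + 6.5097 + 6.3553 = 19.4691
F = (S − I)·e^(rT) = (471.34 − 19.4691) · e^(0.0288·18/12)
= 451.8709 · e^0.043200 = 451.8709 × 1.044147 = £471.82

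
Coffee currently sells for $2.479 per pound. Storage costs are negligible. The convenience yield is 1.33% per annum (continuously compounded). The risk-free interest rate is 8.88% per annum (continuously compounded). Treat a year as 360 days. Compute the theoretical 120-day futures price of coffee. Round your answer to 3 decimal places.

Net carry = r + u − y = 0.0888 + 0.0000 − 0.0133 = 0.0755
F = S·e^((r+u−y)T) = 2.479 · e^(0.0755 × 120/360) = 2.479 · e^0.025167
= 2.479 × 1.025486 = $2.542 per pound

$2.542 per pound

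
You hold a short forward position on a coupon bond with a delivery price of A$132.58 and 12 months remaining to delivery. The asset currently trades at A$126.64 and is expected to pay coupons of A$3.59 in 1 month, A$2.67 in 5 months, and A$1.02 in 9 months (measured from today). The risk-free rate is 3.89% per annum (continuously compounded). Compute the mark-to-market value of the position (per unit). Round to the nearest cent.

A$8.08

PV(remaining coupons) I = 3.59·e^(−0.0389·1/12) + 2.67·e^(−0.0389·5/12) + 1.02·e^(−0.0389·9/12) = 7.1961
Current forward F = (S − I)·e^(rT) = (126.64 − 7.1961)·e^(0.0389·12/12) = 119.4439 × 1.039667 = 124.1819
Value (long) = (F − K)·e^(−rT) = (124.1819 − 132.58) × 0.961847 = -8.0777
Short position value = −(long value) = A$8.08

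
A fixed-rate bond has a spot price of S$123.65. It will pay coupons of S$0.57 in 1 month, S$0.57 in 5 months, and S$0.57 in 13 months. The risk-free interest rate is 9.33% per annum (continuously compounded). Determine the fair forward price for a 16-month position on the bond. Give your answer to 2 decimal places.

S$138.18

PV(coupons) I = 0.57·e^(−0.0933·1/12) + 0.57·e^(−0.0933·5/12) + 0.57·e^(−0.0933·13/12)
I = 0.5656 + 0.5483 + 0.5152 = 1.6291
F = (S − I)·e^(rT) = (123.65 − 1.6291) · e^(0.0933·16/12)
= 122.0209 · e^0.124400 = 122.0209 × 1.132469 = S$138.18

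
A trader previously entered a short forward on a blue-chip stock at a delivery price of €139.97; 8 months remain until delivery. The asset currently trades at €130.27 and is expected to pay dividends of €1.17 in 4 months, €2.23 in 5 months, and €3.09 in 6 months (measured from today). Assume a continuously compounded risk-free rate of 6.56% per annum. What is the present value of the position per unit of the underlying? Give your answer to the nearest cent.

PV(remaining dividends) I = 1.17·e^(−0.0656·4/12) + 2.23·e^(−0.0656·5/12) + 3.09·e^(−0.0656·6/12) = 6.3049
Current forward F = (S − I)·e^(rT) = (130.27 − 6.3049)·e^(0.0656·8/12) = 123.9651 × 1.044704 = 129.5068
Value (long) = (F − K)·e^(−rT) = (129.5068 − 139.97) × 0.957209 = -10.0155
Short position value = −(long value) = €10.02

€10.02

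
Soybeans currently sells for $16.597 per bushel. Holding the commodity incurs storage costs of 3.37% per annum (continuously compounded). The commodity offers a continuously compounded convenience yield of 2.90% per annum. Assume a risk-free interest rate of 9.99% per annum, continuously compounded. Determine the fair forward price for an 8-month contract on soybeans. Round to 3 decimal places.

$17.796 per bushel

Net carry = r + u − y = 0.0999 + 0.0337 − 0.0290 = 0.1046
F = S·e^((r+u−y)T) = 16.597 · e^(0.1046 × 8/12) = 16.597 · e^0.069733
= 16.597 × 1.072222 = $17.796 per bushel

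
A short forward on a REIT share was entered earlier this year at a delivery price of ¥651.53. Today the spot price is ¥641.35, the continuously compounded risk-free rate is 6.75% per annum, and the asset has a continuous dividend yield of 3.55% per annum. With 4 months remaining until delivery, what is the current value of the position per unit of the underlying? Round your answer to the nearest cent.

¥3.23

Current fair forward for the remaining 4 months: F = S·e^((r − q)·T), (r − q) = 0.0675 − 0.0355 = 0.0320
F = 641.35 · e^(0.0320 × 4/12) = 641.35 × 1.010724 = 648.2278
Value of long forward = (F − K)·e^(−rT) = (648.2278 − 651.53) · e^(−0.0675·4/12)
= -3.3022 × 0.977751 = -3.23
Short position value = −(long value) = ¥3.23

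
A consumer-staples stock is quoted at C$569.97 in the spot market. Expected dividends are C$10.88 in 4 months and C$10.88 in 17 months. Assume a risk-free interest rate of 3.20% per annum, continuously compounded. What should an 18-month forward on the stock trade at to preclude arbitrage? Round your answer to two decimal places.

PV(dividends) I = 10.88·e^(−0.0320·4/12) + 10.88·e^(−0.0320·17/12)
I = 10.7646 + 10.3978 = 21.1624
F = (S − I)·e^(rT) = (569.97 − 21.1624) · e^(0.0320·18/12)
= 548.8076 · e^0.048000 = 548.8076 × 1.049171 = C$575.79

C$575.79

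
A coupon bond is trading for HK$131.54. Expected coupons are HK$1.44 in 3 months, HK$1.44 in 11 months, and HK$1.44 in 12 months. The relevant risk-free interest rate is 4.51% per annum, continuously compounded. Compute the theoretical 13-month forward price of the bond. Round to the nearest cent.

HK$133.73

PV(coupons) I = 1.44·e^(−0.0451·3/12) + 1.44·e^(−0.0451·11/12) + 1.44·e^(−0.0451·12/12)
I = 1.4239 + 1.3817 + 1.3765 = 4.1821
F = (S − I)·e^(rT) = (131.54 − 4.1821) · e^(0.0451·13/12)
= 127.3579 · e^0.048858 = 127.3579 × 1.050071 = HK$133.73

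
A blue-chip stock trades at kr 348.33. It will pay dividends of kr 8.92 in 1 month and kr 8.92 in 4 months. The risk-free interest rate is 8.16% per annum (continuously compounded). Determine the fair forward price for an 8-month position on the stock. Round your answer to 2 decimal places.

PV(dividends) I = 8.92·e^(−0.0816·1/12) + 8.92·e^(−0.0816·4/12)
I = 8.8595 + 8.6806 = 17.5401
F = (S − I)·e^(rT) = (348.33 − 17.5401) · e^(0.0816·8/12)
= 330.7899 · e^0.054400 = 330.7899 × 1.055907 = kr 349.28

kr 349.28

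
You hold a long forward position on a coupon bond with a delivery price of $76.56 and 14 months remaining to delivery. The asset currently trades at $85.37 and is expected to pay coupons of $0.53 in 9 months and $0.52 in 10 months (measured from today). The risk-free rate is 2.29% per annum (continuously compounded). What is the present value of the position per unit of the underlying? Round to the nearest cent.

PV(remaining coupons) I = 0.53·e^(−0.0229·9/12) + 0.52·e^(−0.0229·10/12) = 1.0311
Current forward F = (S − I)·e^(rT) = (85.37 − 1.0311)·e^(0.0229·14/12) = 84.3389 × 1.027077 = 86.6225
Value (long) = (F − K)·e^(−rT) = (86.6225 − 76.56) × 0.973637 = 9.7972
Value = $9.80

$9.80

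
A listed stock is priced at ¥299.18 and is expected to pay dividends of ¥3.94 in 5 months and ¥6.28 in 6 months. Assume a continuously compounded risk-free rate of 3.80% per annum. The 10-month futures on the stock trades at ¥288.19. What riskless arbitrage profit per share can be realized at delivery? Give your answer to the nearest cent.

PV(dividends) I = 3.94·e^(−0.0380·5/12) + 6.28·e^(−0.0380·6/12) = 10.0399
Fair futures F* = (S − I)·e^(rT) = (299.18 − 10.0399)·e^0.031667 = 289.1401 × 1.032174 = 298.4429
Market ¥288.19 < fair 298.4429: forward underpriced → reverse cash-and-carry (short the stock, invest proceeds at r, pay the dividends, go long the forward).
Profit at T = |F_mkt − F*| = |288.19 − 298.4429| = ¥10.25 per share

¥10.25 per share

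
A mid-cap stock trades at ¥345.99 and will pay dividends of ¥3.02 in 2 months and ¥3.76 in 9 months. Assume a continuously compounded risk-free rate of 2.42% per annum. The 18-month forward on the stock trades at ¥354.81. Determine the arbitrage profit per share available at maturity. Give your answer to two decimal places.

PV(dividends) I = 3.02·e^(−0.0242·2/12) + 3.76·e^(−0.0242·9/12) = 6.7002
Fair forward F* = (S − I)·e^(rT) = (345.99 − 6.7002)·e^0.036300 = 339.2898 × 1.036967 = 351.8323
Market ¥354.81 > fair 351.8323: forward overpriced → cash-and-carry (borrow at r, buy the stock and collect the dividends, short the forward).
Profit at T = |F_mkt − F*| = |354.81 − 351.8323| = ¥2.98 per share

¥2.98 per share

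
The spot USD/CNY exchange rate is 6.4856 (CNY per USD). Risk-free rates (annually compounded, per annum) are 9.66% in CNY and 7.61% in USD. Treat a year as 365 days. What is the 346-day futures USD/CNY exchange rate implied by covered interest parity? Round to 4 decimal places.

By covered interest parity, F = S · (1+r_CNY)^T / (1+r_USD)^T
= 6.4856 × 1.091349 / 1.071999 = 6.4856 × 1.018050
F = 6.6027 CNY per USD

6.6027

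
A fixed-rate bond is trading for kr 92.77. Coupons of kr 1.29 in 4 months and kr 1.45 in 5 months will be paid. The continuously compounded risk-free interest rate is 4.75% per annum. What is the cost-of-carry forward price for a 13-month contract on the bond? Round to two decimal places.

kr 94.84

PV(coupons) I = 1.29·e^(−0.0475·4/12) + 1.45·e^(−0.0475·5/12)
I = 1.2697 + 1.4216 = 2.6913
F = (S − I)·e^(rT) = (92.77 − 2.6913) · e^(0.0475·13/12)
= 90.0787 · e^0.051458 = 90.0787 × 1.052805 = kr 94.84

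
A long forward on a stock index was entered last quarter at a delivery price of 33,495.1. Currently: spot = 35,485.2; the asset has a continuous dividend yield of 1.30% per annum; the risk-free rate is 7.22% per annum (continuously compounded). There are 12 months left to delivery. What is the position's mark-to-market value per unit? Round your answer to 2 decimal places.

Current fair forward for the remaining 12 months: F = S·e^((r − q)·T), (r − q) = 0.0722 − 0.0130 = 0.0592
F = 35485.2 · e^(0.0592 × 12/12) = 35485.2 × 1.06098742 = 37649.3508
Value of long forward = (F − K)·e^(−rT) = (37649.3508 − 33495.1) · e^(−0.0722·12/12)
= 4154.2508 × 0.93034481 = 3864.89

3864.89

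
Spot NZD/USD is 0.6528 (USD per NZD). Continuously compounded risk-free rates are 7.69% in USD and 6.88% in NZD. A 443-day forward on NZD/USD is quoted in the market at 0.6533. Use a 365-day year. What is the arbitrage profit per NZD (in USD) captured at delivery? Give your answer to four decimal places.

Fair forward: F* = S·e^(carry·T), with carry = (r_USD − r_NZD) = 0.0769 − 0.0688 = 0.0081
F* = 0.6528 · e^(0.0081 × 443/365) = 0.6528 · e^0.009831 = 0.6528 × 1.009879 = 0.6592
Market 0.6533 < fair 0.6592: forward underpriced → reverse cash-and-carry (short spot, go long the forward).
At maturity, profit = |F_mkt − F*| = |0.6533 − 0.6592| = 0.0059 per NZD (in USD)

0.0059 per NZD (in USD)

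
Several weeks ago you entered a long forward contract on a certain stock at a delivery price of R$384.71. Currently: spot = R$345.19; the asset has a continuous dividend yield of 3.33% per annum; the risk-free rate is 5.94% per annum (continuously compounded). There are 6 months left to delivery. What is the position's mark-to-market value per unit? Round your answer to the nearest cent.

-R$33.96

Current fair forward for the remaining 6 months: F = S·e^((r − q)·T), (r − q) = 0.0594 − 0.0333 = 0.0261
F = 345.19 · e^(0.0261 × 6/12) = 345.19 × 1.013136 = 349.7244
Value of long forward = (F − K)·e^(−rT) = (349.7244 − 384.71) · e^(−0.0594·6/12)
= -34.9856 × 0.970737 = -33.96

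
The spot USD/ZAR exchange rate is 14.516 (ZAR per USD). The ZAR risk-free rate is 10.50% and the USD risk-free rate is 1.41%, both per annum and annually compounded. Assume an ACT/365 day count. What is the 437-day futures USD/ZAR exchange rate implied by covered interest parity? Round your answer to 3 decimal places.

16.087

By covered interest parity, F = S · (1+r_ZAR)^T / (1+r_USD)^T
= 14.516 × 1.126979 / 1.016905 = 14.516 × 1.108244
F = 16.087 ZAR per USD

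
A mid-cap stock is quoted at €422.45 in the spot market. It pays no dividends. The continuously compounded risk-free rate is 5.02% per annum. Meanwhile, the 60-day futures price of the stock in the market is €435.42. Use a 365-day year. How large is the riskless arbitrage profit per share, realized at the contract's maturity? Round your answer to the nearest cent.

Fair futures: F* = S·e^(carry·T), with carry = r = 0.0502
F* = 422.45 · e^(0.0502 × 60/365) = 422.45 · e^0.008252 = 422.45 × 1.008286 = €425.9504
Market €435.42 > fair €425.9504: forward overpriced → cash-and-carry (buy spot, short the forward).
At maturity, profit = |F_mkt − F*| = |435.42 − 425.9504| = €9.47 per share

€9.47 per share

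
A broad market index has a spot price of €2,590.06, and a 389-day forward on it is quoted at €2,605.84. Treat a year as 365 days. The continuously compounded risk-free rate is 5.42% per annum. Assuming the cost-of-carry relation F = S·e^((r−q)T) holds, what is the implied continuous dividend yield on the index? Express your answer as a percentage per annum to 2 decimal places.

4.85%

From F = S·e^((r−q)T): (r − q) = ln(F/S)/T
ln(2605.84/2590.06) = ln(1.006093) = 0.006075
(r − q) = 0.006075 / (389/365) = 0.005700
q = r − ln(F/S)/T = 0.0542 − 0.005700 = 0.048500
q = 4.85%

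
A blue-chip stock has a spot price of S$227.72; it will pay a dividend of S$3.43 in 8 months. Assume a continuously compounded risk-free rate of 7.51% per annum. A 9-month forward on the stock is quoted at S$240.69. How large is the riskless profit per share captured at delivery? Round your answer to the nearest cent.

S$3.23 per share

PV(dividends) I = 3.43·e^(−0.0751·8/12) = 3.2625
Fair forward F* = (S − I)·e^(rT) = (227.72 − 3.2625)·e^0.056325 = 224.4575 × 1.057941 = 237.4628
Market S$240.69 > fair 237.4628: forward overpriced → cash-and-carry (borrow at r, buy the stock and collect the dividends, short the forward).
Profit at T = |F_mkt − F*| = |240.69 − 237.4628| = S$3.23 per share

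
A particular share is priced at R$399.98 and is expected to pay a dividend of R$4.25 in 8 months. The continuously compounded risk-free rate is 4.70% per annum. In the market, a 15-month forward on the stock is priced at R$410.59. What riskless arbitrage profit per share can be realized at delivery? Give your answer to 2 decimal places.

PV(dividends) I = 4.25·e^(−0.0470·8/12) = 4.1189
Fair forward F* = (S − I)·e^(rT) = (399.98 − 4.1189)·e^0.058750 = 395.8611 × 1.060510 = 419.8147
Market R$410.59 < fair 419.8147: forward underpriced → reverse cash-and-carry (short the stock, invest proceeds at r, pay the dividends, go long the forward).
Profit at T = |F_mkt − F*| = |410.59 − 419.8147| = R$9.22 per share

R$9.22 per share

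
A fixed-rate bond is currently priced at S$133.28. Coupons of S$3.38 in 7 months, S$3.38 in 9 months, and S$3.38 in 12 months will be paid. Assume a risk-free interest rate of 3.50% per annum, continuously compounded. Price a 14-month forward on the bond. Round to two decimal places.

S$128.56

PV(coupons) I = 3.38·e^(−0.0350·7/12) + 3.38·e^(−0.0350·9/12) + 3.38·e^(−0.0350·12/12)
I = 3.3117 + 3.2924 + 3.2637 = 9.8678
F = (S − I)·e^(rT) = (133.28 − 9.8678) · e^(0.0350·14/12)
= 123.4122 · e^0.040833 = 123.4122 × 1.041678 = S$128.56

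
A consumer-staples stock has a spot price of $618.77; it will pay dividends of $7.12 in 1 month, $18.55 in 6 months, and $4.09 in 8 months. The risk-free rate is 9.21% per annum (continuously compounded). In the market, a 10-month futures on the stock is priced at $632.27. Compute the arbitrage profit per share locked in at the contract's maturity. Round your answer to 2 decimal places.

PV(dividends) I = 7.12·e^(−0.0921·1/12) + 18.55·e^(−0.0921·6/12) + 4.09·e^(−0.0921·8/12) = 28.6271
Fair futures F* = (S − I)·e^(rT) = (618.77 − 28.6271)·e^0.076750 = 590.1429 × 1.079772 = 637.2198
Market $632.27 < fair 637.2198: forward underpriced → reverse cash-and-carry (short the stock, invest proceeds at r, pay the dividends, go long the forward).
Profit at T = |F_mkt − F*| = |632.27 − 637.2198| = $4.95 per share

$4.95 per share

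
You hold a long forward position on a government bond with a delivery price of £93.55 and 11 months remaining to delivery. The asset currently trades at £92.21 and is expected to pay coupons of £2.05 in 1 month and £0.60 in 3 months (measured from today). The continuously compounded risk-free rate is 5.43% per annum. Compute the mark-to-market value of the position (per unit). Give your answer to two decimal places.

PV(remaining coupons) I = 2.05·e^(−0.0543·1/12) + 0.60·e^(−0.0543·3/12) = 2.6327
Current forward F = (S − I)·e^(rT) = (92.21 − 2.6327)·e^(0.0543·11/12) = 89.5773 × 1.051035 = 94.1489
Value (long) = (F − K)·e^(−rT) = (94.1489 − 93.55) × 0.951443 = 0.5698
Value = £0.57

£0.57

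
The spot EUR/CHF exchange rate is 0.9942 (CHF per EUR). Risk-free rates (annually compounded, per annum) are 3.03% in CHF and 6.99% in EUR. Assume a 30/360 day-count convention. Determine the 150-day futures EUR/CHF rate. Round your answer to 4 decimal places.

By covered interest parity, F = S · (1+r_CHF)^T / (1+r_EUR)^T
= 0.9942 × 1.012515 / 1.028552 = 0.9942 × 0.984408
F = 0.9787 CHF per EUR

0.9787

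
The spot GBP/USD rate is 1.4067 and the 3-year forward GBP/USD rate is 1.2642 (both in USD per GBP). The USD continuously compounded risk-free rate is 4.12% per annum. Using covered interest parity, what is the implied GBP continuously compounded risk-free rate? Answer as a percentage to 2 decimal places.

7.68%

F = S·e^((r_USD − r_GBP)T) ⇒ r_GBP = r_USD − ln(F/S)/T
ln(1.2642/1.4067) = -0.106807; /(3) = -0.035602
r_GBP = 0.0412 + 0.035602 = 0.076802
r_GBP = 7.68%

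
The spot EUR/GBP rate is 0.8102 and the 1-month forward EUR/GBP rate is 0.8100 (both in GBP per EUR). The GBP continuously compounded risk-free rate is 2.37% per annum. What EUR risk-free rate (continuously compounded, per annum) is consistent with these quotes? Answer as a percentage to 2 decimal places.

2.67%

F = S·e^((r_GBP − r_EUR)T) ⇒ r_EUR = r_GBP − ln(F/S)/T
ln(0.8100/0.8102) = -0.000247; /(1/12) = -0.002964
r_EUR = 0.0237 + 0.002964 = 0.026664
r_EUR = 2.67%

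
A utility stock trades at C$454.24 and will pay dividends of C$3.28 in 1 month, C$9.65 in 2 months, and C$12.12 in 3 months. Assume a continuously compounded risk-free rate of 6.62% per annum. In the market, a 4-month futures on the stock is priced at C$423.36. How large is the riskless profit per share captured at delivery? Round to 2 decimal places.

C$15.74 per share

PV(dividends) I = 3.28·e^(−0.0662·1/12) + 9.65·e^(−0.0662·2/12) + 12.12·e^(−0.0662·3/12) = 24.7271
Fair futures F* = (S − I)·e^(rT) = (454.24 − 24.7271)·e^0.022067 = 429.5129 × 1.022312 = 439.0962
Market C$423.36 < fair 439.0962: forward underpriced → reverse cash-and-carry (short the stock, invest proceeds at r, pay the dividends, go long the forward).
Profit at T = |F_mkt − F*| = |423.36 − 439.0962| = C$15.74 per share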